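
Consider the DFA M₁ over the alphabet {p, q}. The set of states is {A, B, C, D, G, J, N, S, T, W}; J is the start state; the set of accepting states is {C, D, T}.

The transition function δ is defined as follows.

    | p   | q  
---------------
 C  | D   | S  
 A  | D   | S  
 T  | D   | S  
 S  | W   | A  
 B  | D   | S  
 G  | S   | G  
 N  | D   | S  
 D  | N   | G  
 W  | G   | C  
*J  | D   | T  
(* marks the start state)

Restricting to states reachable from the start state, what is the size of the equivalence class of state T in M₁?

2

States {B} cannot be reached from the start state, so discard them.
P0 = {C,D,T} | {A,G,J,N,S,W}.
Refine {C,D,T} on symbol p: members go to different blocks, giving {C,T} and {D}.
On input p, block {A,G,J,N,S,W} splits into {G,S,W} and {A,J,N}.
Refine {G,S,W} on symbol q: members go to different blocks, giving {S} and {W} and {G}.
Refine {A,J,N} on symbol q: members go to different blocks, giving {A,N} and {J}.
Stable partition: {C,T} | {S} | {D} | {A,N} | {W} | {G} | {J} — 7 equivalence classes.
State T belongs to the block {C,T}, which has 2 states.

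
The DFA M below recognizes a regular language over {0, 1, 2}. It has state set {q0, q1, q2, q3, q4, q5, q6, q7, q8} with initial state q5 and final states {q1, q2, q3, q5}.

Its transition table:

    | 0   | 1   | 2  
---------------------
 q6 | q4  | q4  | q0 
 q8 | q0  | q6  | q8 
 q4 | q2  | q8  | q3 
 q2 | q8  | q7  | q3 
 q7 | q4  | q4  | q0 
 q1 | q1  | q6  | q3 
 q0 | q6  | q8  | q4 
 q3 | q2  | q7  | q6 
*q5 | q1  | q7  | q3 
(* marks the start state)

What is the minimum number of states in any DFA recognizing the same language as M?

Initial partition by acceptance: {q1,q2,q3,q5} | {q0,q4,q6,q7,q8}.
On input 0, block {q1,q2,q3,q5} splits into {q1,q3,q5} and {q2}.
Refine {q1,q3,q5} on symbol 0: members go to different blocks, giving {q1,q5} and {q3}.
Split {q0,q4,q6,q7,q8} by δ(·,0) → {q0,q6,q7,q8} and {q4}.
On input 0, block {q0,q6,q7,q8} splits into {q0,q8} and {q6,q7}.
On input 0, block {q0,q8} splits into {q0} and {q8}.
Stable partition: {q1,q5} | {q0} | {q2} | {q3} | {q4} | {q6,q7} | {q8} — 7 equivalence classes.

7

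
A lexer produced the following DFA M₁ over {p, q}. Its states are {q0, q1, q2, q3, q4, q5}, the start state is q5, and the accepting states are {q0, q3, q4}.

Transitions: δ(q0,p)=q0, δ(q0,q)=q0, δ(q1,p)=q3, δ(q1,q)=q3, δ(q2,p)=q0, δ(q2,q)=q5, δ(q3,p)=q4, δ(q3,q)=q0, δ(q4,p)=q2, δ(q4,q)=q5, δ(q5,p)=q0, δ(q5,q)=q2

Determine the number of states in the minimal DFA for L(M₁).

2

Reachable states from the start: {q0,q2,q5}. Unreachable: {q1,q3,q4} — drop them.
P0 = {q0} | {q2,q5}.
The partition is now stable with 2 blocks: {q0} | {q2,q5}.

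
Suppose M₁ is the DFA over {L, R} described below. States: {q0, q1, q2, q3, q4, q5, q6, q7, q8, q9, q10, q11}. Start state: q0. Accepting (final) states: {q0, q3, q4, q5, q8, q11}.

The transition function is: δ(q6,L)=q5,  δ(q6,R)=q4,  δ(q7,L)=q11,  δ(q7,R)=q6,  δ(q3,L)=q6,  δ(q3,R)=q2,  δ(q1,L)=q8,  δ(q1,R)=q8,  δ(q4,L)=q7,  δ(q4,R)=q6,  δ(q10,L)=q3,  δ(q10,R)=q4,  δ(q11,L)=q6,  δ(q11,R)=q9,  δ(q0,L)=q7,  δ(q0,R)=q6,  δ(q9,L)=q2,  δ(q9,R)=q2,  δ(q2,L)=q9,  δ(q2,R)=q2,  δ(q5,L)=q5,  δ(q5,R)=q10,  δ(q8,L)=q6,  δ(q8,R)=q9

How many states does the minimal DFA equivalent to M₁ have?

Reachable states from the start: {q0,q2,q3,q4,q5,q6,q7,q9,q10,q11}. Unreachable: {q1,q8} — drop them.
Initial partition by acceptance: {q0,q3,q4,q5,q11} | {q2,q6,q7,q9,q10}.
Refine {q0,q3,q4,q5,q11} on symbol L: members go to different blocks, giving {q0,q3,q4,q11} and {q5}.
Refine {q2,q6,q7,q9,q10} on symbol L: members go to different blocks, giving {q2,q9} and {q7,q10} and {q6}.
Split {q0,q3,q4,q11} by δ(·,L) → {q0,q4} and {q3,q11}.
Split {q7,q10} by δ(·,R) → {q7} and {q10}.
The partition is now stable with 7 blocks: {q0,q4} | {q2,q9} | {q5} | {q7} | {q6} | {q3,q11} | {q10}.

7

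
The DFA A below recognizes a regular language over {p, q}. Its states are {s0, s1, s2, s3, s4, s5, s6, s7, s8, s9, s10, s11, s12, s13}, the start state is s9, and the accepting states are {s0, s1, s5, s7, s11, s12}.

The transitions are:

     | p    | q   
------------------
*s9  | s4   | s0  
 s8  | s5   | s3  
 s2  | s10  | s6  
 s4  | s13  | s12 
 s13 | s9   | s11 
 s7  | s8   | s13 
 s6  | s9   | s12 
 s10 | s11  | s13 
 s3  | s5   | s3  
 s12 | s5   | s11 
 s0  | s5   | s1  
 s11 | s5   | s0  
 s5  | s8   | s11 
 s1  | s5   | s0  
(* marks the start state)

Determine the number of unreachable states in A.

4

Starting at s9 and following transitions, the reachable set is {s0, s1, s3, s4, s5, s8, s9, s11, s12, s13}. That leaves s2, s6, s7, s10 unreachable — 4 in total.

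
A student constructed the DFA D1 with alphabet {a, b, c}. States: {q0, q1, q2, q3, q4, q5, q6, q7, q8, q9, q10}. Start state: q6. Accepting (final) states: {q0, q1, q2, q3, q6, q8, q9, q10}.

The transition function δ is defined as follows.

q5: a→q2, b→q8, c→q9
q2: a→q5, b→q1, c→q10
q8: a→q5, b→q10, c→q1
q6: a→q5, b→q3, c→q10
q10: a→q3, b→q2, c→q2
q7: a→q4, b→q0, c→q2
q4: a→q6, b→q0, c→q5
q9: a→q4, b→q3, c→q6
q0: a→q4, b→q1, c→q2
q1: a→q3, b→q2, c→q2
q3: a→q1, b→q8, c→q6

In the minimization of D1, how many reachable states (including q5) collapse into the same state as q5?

1

Reachable states from the start: {q0,q1,q2,q3,q4,q5,q6,q8,q9,q10}. Unreachable: {q7} — drop them.
P0 = {q0,q1,q2,q3,q6,q8,q9,q10} | {q4,q5}.
On input a, block {q0,q1,q2,q3,q6,q8,q9,q10} splits into {q0,q2,q6,q8,q9} and {q1,q3,q10}.
Split {q0,q2,q6,q8,q9} by δ(·,c) → {q2,q6,q8} and {q0,q9}.
On input b, block {q4,q5} splits into {q4} and {q5}.
The partition is now stable with 5 blocks: {q2,q6,q8} | {q4} | {q1,q3,q10} | {q0,q9} | {q5}.
State q5 belongs to the block {q5}, which has 1 states.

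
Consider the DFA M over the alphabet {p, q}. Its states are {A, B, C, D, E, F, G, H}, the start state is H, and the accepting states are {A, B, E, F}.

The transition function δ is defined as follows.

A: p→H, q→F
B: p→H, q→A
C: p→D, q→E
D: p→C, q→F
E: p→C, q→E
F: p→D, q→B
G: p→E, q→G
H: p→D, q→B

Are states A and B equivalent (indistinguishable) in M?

Yes

States {G} cannot be reached from the start state, so discard them.
P0 = {A,B,E,F} | {C,D,H}.
No further refinement is possible. Final partition (2 blocks): {A,B,E,F} | {C,D,H}.
A and B lie in the same block of the stable partition, so they are equivalent — no string distinguishes them.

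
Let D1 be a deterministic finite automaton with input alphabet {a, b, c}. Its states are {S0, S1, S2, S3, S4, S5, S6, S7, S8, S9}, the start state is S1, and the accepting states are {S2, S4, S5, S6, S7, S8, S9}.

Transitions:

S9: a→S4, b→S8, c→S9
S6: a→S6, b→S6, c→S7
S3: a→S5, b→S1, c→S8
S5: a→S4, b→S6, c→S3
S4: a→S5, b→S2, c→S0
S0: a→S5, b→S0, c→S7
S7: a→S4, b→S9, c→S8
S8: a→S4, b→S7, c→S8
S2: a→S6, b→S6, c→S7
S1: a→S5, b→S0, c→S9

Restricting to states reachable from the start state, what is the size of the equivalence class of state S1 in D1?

3

All states are reachable from the start state.
P0 = {S2,S4,S5,S6,S7,S8,S9} | {S0,S1,S3}.
On input c, block {S2,S4,S5,S6,S7,S8,S9} splits into {S2,S6,S7,S8,S9} and {S4,S5}.
On input a, block {S2,S6,S7,S8,S9} splits into {S7,S8,S9} and {S2,S6}.
No further refinement is possible. Final partition (4 blocks): {S7,S8,S9} | {S0,S1,S3} | {S4,S5} | {S2,S6}.
State S1 belongs to the block {S0,S1,S3}, which has 3 states.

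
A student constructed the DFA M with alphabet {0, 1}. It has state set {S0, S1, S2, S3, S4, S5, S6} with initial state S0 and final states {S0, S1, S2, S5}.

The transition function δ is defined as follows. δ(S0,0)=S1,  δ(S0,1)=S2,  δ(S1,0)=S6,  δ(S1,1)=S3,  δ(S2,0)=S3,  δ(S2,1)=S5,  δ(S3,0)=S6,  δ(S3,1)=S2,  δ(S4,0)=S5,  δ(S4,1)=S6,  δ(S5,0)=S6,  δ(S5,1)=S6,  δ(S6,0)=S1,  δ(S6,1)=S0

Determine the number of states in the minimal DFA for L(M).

6

States {S4} cannot be reached from the start state, so discard them.
Start with accepting vs non-accepting: {S0,S1,S2,S5} | {S3,S6}.
On input 0, block {S0,S1,S2,S5} splits into {S1,S2,S5} and {S0}.
Refine {S1,S2,S5} on symbol 1: members go to different blocks, giving {S1,S5} and {S2}.
Split {S3,S6} by δ(·,0) → {S3} and {S6}.
Split {S1,S5} by δ(·,1) → {S1} and {S5}.
The partition is now stable with 6 blocks: {S1} | {S3} | {S0} | {S2} | {S6} | {S5}.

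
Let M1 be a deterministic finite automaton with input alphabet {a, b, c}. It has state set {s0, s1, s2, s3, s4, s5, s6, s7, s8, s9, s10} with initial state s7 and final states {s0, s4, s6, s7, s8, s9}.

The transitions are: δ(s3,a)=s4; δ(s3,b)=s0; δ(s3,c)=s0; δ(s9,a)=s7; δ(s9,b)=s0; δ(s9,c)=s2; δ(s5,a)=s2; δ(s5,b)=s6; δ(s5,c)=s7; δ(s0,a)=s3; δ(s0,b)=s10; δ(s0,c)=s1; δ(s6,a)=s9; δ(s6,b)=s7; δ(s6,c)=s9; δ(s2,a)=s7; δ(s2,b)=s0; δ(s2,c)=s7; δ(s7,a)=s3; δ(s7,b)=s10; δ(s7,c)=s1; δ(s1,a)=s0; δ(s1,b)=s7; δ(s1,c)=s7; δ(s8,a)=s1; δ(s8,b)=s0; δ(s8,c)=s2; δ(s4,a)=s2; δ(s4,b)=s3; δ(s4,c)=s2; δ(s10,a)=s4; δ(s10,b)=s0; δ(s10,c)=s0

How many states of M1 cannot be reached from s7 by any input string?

Starting at s7 and following transitions, the reachable set is {s0, s1, s2, s3, s4, s7, s10}. That leaves s5, s6, s8, s9 unreachable — 4 in total.

4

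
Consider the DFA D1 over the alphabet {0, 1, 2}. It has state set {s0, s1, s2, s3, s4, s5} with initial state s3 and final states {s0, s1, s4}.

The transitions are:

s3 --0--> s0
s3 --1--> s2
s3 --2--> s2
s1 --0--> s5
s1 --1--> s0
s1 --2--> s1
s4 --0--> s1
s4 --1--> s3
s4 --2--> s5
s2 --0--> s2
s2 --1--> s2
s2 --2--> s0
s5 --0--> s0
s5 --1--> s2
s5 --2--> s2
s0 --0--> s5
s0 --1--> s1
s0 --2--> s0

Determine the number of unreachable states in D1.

Starting at s3 and following transitions, the reachable set is {s0, s1, s2, s3, s5}. That leaves s4 unreachable — 1 in total.

1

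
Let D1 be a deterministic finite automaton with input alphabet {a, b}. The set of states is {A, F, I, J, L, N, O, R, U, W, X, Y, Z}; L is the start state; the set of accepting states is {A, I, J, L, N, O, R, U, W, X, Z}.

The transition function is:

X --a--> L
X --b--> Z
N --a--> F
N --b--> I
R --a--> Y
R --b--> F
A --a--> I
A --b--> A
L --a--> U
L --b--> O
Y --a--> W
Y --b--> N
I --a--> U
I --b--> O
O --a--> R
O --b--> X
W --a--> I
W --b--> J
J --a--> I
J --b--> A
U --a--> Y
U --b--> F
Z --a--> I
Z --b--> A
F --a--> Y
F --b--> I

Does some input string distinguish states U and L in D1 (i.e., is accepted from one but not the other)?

All states are reachable from the start state.
Initial partition by acceptance: {A,I,J,L,N,O,R,U,W,X,Z} | {F,Y}.
Split {A,I,J,L,N,O,R,U,W,X,Z} by δ(·,a) → {A,I,J,L,O,W,X,Z} and {N,R,U}.
Split {A,I,J,L,O,W,X,Z} by δ(·,a) → {A,J,W,X,Z} and {I,L,O}.
On input a, block {F,Y} splits into {Y} and {F}.
On input a, block {N,R,U} splits into {R,U} and {N}.
Split {I,L,O} by δ(·,b) → {I,L} and {O}.
Stable partition: {A,J,W,X,Z} | {Y} | {R,U} | {I,L} | {F} | {N} | {O} — 7 equivalence classes.
U and L end up in different blocks, so they are distinguishable. For instance, the string 'a' is accepted from only L.

Yes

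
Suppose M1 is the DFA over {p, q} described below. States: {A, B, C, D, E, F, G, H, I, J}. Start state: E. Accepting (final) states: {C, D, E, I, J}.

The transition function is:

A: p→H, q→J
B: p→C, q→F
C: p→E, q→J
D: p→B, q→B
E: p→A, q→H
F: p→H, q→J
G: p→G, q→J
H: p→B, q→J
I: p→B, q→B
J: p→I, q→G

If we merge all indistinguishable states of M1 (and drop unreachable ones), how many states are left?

8

First remove the unreachable states {D}; 9 states remain.
P0 = {C,E,I,J} | {A,B,F,G,H}.
On input p, block {C,E,I,J} splits into {C,J} and {E,I}.
Refine {C,J} on symbol q: members go to different blocks, giving {C} and {J}.
On input p, block {A,B,F,G,H} splits into {A,F,G,H} and {B}.
Refine {A,F,G,H} on symbol p: members go to different blocks, giving {A,F,G} and {H}.
Split {A,F,G} by δ(·,p) → {A,F} and {G}.
Split {E,I} by δ(·,p) → {E} and {I}.
No further refinement is possible. Final partition (8 blocks): {C} | {A,F} | {E} | {J} | {B} | {H} | {G} | {I}.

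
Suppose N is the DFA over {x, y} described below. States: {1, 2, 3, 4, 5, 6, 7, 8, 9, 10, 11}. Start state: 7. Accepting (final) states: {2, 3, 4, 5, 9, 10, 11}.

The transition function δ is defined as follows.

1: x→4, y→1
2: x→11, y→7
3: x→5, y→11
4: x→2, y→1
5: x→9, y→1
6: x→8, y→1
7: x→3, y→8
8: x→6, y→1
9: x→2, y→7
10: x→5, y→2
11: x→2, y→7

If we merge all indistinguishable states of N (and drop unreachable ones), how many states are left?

States {10} cannot be reached from the start state, so discard them.
Start with accepting vs non-accepting: {2,3,4,5,9,11} | {1,6,7,8}.
Split {2,3,4,5,9,11} by δ(·,y) → {2,4,5,9,11} and {3}.
Refine {1,6,7,8} on symbol x: members go to different blocks, giving {6,8} and {1} and {7}.
On input y, block {2,4,5,9,11} splits into {2,9,11} and {4,5}.
The partition is now stable with 6 blocks: {2,9,11} | {6,8} | {3} | {1} | {7} | {4,5}.

6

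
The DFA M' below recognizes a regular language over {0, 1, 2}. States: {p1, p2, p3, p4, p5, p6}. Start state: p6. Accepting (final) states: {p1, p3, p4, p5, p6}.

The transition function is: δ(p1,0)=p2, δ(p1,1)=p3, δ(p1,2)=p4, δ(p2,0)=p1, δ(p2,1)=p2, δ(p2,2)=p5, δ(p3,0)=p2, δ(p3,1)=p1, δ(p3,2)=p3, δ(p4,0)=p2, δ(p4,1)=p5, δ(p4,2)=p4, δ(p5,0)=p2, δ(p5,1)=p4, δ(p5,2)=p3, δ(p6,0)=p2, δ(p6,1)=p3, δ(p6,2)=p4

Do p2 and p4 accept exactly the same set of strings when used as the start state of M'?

Every state is reachable, so we keep all 6.
P0 = {p1,p3,p4,p5,p6} | {p2}.
The partition is now stable with 2 blocks: {p1,p3,p4,p5,p6} | {p2}.
p2 and p4 end up in different blocks, so they are distinguishable. For instance, the string 'ε' is accepted from only p4.

No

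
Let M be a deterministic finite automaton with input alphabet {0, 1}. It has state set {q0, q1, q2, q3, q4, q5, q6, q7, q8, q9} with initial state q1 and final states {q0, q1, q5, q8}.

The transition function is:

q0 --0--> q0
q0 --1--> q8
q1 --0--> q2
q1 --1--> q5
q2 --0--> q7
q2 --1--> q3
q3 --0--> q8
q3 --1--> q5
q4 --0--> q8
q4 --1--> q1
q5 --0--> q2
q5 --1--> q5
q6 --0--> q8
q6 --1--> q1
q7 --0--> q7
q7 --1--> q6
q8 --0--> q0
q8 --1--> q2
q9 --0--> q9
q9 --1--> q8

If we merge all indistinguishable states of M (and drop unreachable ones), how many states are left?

States {q4,q9} cannot be reached from the start state, so discard them.
P0 = {q0,q1,q5,q8} | {q2,q3,q6,q7}.
Refine {q0,q1,q5,q8} on symbol 0: members go to different blocks, giving {q0,q8} and {q1,q5}.
Split {q0,q8} by δ(·,1) → {q0} and {q8}.
Split {q2,q3,q6,q7} by δ(·,0) → {q2,q7} and {q3,q6}.
No further refinement is possible. Final partition (5 blocks): {q0} | {q2,q7} | {q1,q5} | {q8} | {q3,q6}.

5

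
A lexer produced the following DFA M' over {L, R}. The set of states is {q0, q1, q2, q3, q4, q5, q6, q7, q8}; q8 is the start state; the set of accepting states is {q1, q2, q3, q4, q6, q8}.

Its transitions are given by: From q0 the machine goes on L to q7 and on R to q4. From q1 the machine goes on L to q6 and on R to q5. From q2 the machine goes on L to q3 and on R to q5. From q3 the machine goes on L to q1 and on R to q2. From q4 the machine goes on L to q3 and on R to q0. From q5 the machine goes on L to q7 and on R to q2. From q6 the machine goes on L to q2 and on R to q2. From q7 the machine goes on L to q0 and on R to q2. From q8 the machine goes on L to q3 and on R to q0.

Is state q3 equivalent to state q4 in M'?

Every state is reachable, so we keep all 9.
P0 = {q1,q2,q3,q4,q6,q8} | {q0,q5,q7}.
On input R, block {q1,q2,q3,q4,q6,q8} splits into {q1,q2,q4,q8} and {q3,q6}.
No further refinement is possible. Final partition (3 blocks): {q1,q2,q4,q8} | {q0,q5,q7} | {q3,q6}.
q3 and q4 end up in different blocks, so they are distinguishable. For instance, the string 'R' is accepted from only q3.

No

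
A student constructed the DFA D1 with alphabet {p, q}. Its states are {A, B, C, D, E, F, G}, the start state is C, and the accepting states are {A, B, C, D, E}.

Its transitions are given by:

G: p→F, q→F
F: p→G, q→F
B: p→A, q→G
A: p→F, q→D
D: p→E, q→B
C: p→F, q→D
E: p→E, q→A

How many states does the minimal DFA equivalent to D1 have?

5

P0 = {A,B,C,D,E} | {F,G}.
On input p, block {A,B,C,D,E} splits into {B,D,E} and {A,C}.
Split {B,D,E} by δ(·,p) → {D,E} and {B}.
On input q, block {D,E} splits into {D} and {E}.
The partition is now stable with 5 blocks: {D} | {F,G} | {A,C} | {B} | {E}.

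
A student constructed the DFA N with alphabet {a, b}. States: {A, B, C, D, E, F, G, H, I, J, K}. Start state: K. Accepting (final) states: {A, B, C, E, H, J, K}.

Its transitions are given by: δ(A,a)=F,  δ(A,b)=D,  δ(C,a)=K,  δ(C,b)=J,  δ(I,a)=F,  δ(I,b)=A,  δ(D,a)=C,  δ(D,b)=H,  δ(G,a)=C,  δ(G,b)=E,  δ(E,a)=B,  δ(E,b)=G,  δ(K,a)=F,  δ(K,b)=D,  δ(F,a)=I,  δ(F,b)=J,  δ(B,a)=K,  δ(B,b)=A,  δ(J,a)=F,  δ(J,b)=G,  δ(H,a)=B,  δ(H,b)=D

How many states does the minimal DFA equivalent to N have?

All states are reachable from the start state.
P0 = {A,B,C,E,H,J,K} | {D,F,G,I}.
Refine {A,B,C,E,H,J,K} on symbol a: members go to different blocks, giving {B,C,E,H} and {A,J,K}.
Refine {B,C,E,H} on symbol a: members go to different blocks, giving {B,C} and {E,H}.
Refine {D,F,G,I} on symbol a: members go to different blocks, giving {D,G} and {F,I}.
The partition is now stable with 5 blocks: {B,C} | {D,G} | {A,J,K} | {E,H} | {F,I}.

5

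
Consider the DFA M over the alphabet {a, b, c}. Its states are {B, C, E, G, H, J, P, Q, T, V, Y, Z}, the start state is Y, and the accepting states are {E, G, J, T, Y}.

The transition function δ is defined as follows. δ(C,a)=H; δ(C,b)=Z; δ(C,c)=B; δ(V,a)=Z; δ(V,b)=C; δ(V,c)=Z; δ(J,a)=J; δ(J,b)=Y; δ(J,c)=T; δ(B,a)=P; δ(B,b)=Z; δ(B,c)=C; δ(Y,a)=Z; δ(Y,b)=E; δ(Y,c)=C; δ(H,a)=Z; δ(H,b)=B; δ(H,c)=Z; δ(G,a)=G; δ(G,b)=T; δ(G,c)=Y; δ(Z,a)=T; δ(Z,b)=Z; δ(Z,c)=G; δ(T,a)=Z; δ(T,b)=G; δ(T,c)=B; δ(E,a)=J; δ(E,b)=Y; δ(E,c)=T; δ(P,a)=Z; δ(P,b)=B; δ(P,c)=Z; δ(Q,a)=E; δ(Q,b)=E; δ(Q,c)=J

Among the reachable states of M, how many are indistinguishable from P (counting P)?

Reachable states from the start: {B,C,E,G,H,J,P,T,Y,Z}. Unreachable: {Q,V} — drop them.
Initial partition by acceptance: {E,G,J,T,Y} | {B,C,H,P,Z}.
Split {E,G,J,T,Y} by δ(·,a) → {E,G,J} and {T,Y}.
On input a, block {B,C,H,P,Z} splits into {B,C,H,P} and {Z}.
Split {B,C,H,P} by δ(·,a) → {B,C} and {H,P}.
Stable partition: {E,G,J} | {B,C} | {T,Y} | {Z} | {H,P} — 5 equivalence classes.
State P belongs to the block {H,P}, which has 2 states.

2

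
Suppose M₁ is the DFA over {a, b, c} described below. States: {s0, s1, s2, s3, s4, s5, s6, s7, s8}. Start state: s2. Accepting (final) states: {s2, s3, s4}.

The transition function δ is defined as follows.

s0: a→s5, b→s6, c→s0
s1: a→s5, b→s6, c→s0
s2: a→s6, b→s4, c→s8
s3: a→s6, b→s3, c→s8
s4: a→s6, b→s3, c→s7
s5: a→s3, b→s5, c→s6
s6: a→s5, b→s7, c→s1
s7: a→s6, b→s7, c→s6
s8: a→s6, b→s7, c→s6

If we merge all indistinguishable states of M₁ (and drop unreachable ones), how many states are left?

5

All states are reachable from the start state.
P0 = {s2,s3,s4} | {s0,s1,s5,s6,s7,s8}.
Split {s0,s1,s5,s6,s7,s8} by δ(·,a) → {s0,s1,s6,s7,s8} and {s5}.
Split {s0,s1,s6,s7,s8} by δ(·,a) → {s0,s1,s6} and {s7,s8}.
Refine {s0,s1,s6} on symbol b: members go to different blocks, giving {s0,s1} and {s6}.
No further refinement is possible. Final partition (5 blocks): {s2,s3,s4} | {s0,s1} | {s5} | {s7,s8} | {s6}.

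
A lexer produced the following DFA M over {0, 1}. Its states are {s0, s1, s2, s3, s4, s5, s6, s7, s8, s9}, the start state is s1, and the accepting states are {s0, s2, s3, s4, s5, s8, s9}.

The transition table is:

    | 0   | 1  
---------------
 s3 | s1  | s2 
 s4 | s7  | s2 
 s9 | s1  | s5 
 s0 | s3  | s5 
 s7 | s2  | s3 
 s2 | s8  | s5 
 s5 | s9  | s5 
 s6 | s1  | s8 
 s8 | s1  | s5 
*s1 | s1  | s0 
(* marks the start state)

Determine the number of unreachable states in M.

Starting at s1 and following transitions, the reachable set is {s0, s1, s2, s3, s5, s8, s9}. That leaves s4, s6, s7 unreachable — 3 in total.

3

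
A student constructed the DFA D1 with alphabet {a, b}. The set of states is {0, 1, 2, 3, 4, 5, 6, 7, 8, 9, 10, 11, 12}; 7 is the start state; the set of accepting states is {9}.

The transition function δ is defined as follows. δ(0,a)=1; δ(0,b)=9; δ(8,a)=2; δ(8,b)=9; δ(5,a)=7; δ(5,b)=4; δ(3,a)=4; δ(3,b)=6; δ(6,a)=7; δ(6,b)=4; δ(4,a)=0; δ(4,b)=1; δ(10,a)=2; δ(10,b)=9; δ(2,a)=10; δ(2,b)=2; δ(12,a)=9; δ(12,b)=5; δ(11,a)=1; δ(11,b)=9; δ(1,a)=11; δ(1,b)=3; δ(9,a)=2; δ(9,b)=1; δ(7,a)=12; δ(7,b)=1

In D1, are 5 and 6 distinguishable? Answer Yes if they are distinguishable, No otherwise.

No

Reachable states from the start: {0,1,2,3,4,5,6,7,9,10,11,12}. Unreachable: {8} — drop them.
Start with accepting vs non-accepting: {9} | {0,1,2,3,4,5,6,7,10,11,12}.
Split {0,1,2,3,4,5,6,7,10,11,12} by δ(·,a) → {0,1,2,3,4,5,6,7,10,11} and {12}.
Split {0,1,2,3,4,5,6,7,10,11} by δ(·,a) → {0,1,2,3,4,5,6,10,11} and {7}.
Refine {0,1,2,3,4,5,6,10,11} on symbol a: members go to different blocks, giving {0,1,2,3,4,10,11} and {5,6}.
On input b, block {0,1,2,3,4,10,11} splits into {0,10,11} and {1,2,4} and {3}.
Refine {1,2,4} on symbol b: members go to different blocks, giving {2,4} and {1}.
Split {0,10,11} by δ(·,a) → {0,11} and {10}.
Refine {2,4} on symbol a: members go to different blocks, giving {2} and {4}.
No further refinement is possible. Final partition (10 blocks): {9} | {0,11} | {12} | {7} | {5,6} | {2} | {3} | {1} | {10} | {4}.
5 and 6 lie in the same block of the stable partition, so they are equivalent — no string distinguishes them.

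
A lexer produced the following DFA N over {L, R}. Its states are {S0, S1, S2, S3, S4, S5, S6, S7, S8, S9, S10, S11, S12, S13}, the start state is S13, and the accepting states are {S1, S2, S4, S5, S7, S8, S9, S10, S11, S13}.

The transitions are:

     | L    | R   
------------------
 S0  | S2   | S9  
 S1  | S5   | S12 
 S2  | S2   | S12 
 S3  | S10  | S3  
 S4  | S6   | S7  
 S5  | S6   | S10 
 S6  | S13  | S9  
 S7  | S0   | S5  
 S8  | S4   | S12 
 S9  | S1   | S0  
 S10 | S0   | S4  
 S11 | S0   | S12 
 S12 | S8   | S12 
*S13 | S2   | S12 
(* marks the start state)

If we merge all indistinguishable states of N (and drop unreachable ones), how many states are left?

6

First remove the unreachable states {S3,S11}; 12 states remain.
Start with accepting vs non-accepting: {S1,S2,S4,S5,S7,S8,S9,S10,S13} | {S0,S6,S12}.
On input L, block {S1,S2,S4,S5,S7,S8,S9,S10,S13} splits into {S1,S2,S8,S9,S13} and {S4,S5,S7,S10}.
On input L, block {S1,S2,S8,S9,S13} splits into {S2,S9,S13} and {S1,S8}.
Split {S2,S9,S13} by δ(·,L) → {S2,S13} and {S9}.
Refine {S0,S6,S12} on symbol L: members go to different blocks, giving {S0,S6} and {S12}.
No further refinement is possible. Final partition (6 blocks): {S2,S13} | {S0,S6} | {S4,S5,S7,S10} | {S1,S8} | {S9} | {S12}.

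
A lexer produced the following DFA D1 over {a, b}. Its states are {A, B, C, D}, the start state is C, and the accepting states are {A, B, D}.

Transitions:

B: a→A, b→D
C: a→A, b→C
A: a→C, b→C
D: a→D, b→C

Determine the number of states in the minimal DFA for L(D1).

Reachable states from the start: {A,C}. Unreachable: {B,D} — drop them.
Initial partition by acceptance: {A} | {C}.
Stable partition: {A} | {C} — 2 equivalence classes.

2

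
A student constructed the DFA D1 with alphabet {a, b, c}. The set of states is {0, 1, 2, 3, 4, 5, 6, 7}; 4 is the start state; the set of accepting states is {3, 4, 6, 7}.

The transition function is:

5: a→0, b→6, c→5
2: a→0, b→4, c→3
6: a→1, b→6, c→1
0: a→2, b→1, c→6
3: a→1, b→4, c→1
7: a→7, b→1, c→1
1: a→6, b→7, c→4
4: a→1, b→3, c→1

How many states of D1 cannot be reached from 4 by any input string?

Starting at 4 and following transitions, the reachable set is {1, 3, 4, 6, 7}. That leaves 0, 2, 5 unreachable — 3 in total.

3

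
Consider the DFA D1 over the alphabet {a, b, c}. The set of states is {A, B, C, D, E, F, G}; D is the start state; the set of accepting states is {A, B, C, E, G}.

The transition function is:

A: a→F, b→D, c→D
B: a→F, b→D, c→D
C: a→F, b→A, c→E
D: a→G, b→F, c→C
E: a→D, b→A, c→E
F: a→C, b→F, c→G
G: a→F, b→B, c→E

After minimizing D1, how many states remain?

All states are reachable from the start state.
Start with accepting vs non-accepting: {A,B,C,E,G} | {D,F}.
Refine {A,B,C,E,G} on symbol b: members go to different blocks, giving {C,E,G} and {A,B}.
No further refinement is possible. Final partition (3 blocks): {C,E,G} | {D,F} | {A,B}.

3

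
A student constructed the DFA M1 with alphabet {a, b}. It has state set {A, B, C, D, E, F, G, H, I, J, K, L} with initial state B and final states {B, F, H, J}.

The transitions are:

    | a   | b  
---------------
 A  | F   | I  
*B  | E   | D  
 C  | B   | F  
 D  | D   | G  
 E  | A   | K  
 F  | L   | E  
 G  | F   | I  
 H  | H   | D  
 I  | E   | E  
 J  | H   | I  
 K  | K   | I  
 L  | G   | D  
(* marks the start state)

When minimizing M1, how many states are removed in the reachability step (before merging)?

3

Starting at B and following transitions, the reachable set is {A, B, D, E, F, G, I, K, L}. That leaves C, H, J unreachable — 3 in total.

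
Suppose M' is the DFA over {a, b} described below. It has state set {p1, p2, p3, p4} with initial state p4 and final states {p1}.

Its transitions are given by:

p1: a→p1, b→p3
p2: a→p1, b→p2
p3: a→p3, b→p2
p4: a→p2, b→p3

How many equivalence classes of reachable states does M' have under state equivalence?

4

P0 = {p1} | {p2,p3,p4}.
On input a, block {p2,p3,p4} splits into {p3,p4} and {p2}.
Refine {p3,p4} on symbol a: members go to different blocks, giving {p3} and {p4}.
Stable partition: {p1} | {p3} | {p2} | {p4} — 4 equivalence classes.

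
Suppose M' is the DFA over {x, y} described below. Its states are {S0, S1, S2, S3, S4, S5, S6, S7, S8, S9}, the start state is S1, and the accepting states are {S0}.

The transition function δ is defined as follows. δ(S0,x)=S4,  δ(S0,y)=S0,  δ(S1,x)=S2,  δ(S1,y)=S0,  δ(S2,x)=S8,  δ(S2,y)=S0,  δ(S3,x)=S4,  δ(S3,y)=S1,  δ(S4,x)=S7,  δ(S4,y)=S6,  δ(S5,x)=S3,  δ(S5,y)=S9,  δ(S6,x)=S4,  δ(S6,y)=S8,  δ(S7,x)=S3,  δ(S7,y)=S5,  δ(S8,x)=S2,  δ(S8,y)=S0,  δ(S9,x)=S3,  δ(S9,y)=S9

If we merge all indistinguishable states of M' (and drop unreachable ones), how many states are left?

Start with accepting vs non-accepting: {S0} | {S1,S2,S3,S4,S5,S6,S7,S8,S9}.
Split {S1,S2,S3,S4,S5,S6,S7,S8,S9} by δ(·,y) → {S3,S4,S5,S6,S7,S9} and {S1,S2,S8}.
Refine {S3,S4,S5,S6,S7,S9} on symbol y: members go to different blocks, giving {S4,S5,S7,S9} and {S3,S6}.
On input x, block {S4,S5,S7,S9} splits into {S5,S7,S9} and {S4}.
No further refinement is possible. Final partition (5 blocks): {S0} | {S5,S7,S9} | {S1,S2,S8} | {S3,S6} | {S4}.

5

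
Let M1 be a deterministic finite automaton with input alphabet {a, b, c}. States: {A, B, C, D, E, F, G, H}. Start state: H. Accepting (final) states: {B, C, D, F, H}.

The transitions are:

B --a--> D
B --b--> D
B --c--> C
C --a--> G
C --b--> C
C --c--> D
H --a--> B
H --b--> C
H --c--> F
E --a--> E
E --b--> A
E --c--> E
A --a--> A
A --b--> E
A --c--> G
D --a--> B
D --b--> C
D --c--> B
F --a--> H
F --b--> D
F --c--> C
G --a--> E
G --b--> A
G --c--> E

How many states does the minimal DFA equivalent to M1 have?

4

Every state is reachable, so we keep all 8.
Start with accepting vs non-accepting: {B,C,D,F,H} | {A,E,G}.
Refine {B,C,D,F,H} on symbol a: members go to different blocks, giving {B,D,F,H} and {C}.
On input b, block {B,D,F,H} splits into {B,F} and {D,H}.
No further refinement is possible. Final partition (4 blocks): {B,F} | {A,E,G} | {C} | {D,H}.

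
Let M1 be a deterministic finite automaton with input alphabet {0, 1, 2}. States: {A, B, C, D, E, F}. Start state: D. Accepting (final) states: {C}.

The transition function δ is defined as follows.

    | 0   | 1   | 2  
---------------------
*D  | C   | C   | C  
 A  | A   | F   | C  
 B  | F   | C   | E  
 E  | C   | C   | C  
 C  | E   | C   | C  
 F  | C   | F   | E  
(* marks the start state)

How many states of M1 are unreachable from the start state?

3

Starting at D and following transitions, the reachable set is {C, D, E}. That leaves A, B, F unreachable — 3 in total.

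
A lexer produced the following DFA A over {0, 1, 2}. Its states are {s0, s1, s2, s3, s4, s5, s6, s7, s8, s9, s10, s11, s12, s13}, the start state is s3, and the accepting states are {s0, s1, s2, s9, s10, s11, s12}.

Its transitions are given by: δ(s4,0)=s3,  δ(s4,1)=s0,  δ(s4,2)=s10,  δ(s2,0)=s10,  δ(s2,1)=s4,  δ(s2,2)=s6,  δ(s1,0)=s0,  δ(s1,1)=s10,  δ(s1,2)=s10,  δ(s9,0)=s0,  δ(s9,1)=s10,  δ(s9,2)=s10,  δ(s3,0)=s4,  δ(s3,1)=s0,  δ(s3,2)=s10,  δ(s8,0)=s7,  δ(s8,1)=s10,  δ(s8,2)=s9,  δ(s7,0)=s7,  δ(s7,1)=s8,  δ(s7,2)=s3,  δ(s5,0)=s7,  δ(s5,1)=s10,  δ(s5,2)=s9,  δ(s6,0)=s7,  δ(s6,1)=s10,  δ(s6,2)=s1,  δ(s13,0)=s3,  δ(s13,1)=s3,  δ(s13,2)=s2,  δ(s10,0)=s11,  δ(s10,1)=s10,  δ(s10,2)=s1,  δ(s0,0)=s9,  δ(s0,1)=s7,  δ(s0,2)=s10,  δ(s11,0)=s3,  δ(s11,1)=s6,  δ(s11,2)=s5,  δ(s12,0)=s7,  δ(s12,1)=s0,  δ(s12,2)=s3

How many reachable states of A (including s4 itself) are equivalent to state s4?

2

First remove the unreachable states {s2,s12,s13}; 11 states remain.
Start with accepting vs non-accepting: {s0,s1,s9,s10,s11} | {s3,s4,s5,s6,s7,s8}.
On input 0, block {s0,s1,s9,s10,s11} splits into {s0,s1,s9,s10} and {s11}.
Split {s0,s1,s9,s10} by δ(·,0) → {s0,s1,s9} and {s10}.
On input 1, block {s0,s1,s9} splits into {s1,s9} and {s0}.
Refine {s3,s4,s5,s6,s7,s8} on symbol 1: members go to different blocks, giving {s5,s6,s8} and {s3,s4} and {s7}.
Stable partition: {s1,s9} | {s5,s6,s8} | {s11} | {s10} | {s0} | {s3,s4} | {s7} — 7 equivalence classes.
State s4 belongs to the block {s3,s4}, which has 2 states.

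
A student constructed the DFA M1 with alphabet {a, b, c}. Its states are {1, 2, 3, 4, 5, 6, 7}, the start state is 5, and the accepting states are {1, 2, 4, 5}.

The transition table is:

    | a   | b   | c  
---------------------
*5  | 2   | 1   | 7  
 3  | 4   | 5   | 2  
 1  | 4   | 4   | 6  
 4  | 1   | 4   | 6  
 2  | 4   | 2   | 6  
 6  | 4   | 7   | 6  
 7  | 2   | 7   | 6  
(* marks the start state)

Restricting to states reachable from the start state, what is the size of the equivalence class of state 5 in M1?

States {3} cannot be reached from the start state, so discard them.
Initial partition by acceptance: {1,2,4,5} | {6,7}.
No further refinement is possible. Final partition (2 blocks): {1,2,4,5} | {6,7}.
The equivalence class containing 5 is {1,2,4,5}, of size 4.

4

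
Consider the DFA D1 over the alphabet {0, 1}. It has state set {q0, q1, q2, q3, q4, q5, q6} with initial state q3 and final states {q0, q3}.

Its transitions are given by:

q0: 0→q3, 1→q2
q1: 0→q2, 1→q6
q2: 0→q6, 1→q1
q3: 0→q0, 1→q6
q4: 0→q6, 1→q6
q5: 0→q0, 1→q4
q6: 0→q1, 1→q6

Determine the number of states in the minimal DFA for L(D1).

States {q4,q5} cannot be reached from the start state, so discard them.
Start with accepting vs non-accepting: {q0,q3} | {q1,q2,q6}.
The partition is now stable with 2 blocks: {q0,q3} | {q1,q2,q6}.

2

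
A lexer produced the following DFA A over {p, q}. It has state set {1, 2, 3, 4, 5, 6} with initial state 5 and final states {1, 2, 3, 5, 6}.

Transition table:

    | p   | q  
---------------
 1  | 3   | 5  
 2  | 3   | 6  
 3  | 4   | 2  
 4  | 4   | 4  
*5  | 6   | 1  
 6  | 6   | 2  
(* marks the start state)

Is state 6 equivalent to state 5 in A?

Initial partition by acceptance: {1,2,3,5,6} | {4}.
Split {1,2,3,5,6} by δ(·,p) → {1,2,5,6} and {3}.
Refine {1,2,5,6} on symbol p: members go to different blocks, giving {1,2} and {5,6}.
Stable partition: {1,2} | {4} | {3} | {5,6} — 4 equivalence classes.
6 and 5 lie in the same block of the stable partition, so they are equivalent — no string distinguishes them.

Yes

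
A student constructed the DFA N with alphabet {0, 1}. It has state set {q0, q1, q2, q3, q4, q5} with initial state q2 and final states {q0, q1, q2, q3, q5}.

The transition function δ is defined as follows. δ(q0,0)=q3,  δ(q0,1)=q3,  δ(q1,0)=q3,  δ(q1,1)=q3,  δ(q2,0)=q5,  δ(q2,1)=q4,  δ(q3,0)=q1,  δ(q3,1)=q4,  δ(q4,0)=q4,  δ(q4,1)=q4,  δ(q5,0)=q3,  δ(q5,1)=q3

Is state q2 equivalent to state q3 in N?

Yes

States {q0} cannot be reached from the start state, so discard them.
Initial partition by acceptance: {q1,q2,q3,q5} | {q4}.
On input 1, block {q1,q2,q3,q5} splits into {q1,q5} and {q2,q3}.
Stable partition: {q1,q5} | {q4} | {q2,q3} — 3 equivalence classes.
q2 and q3 lie in the same block of the stable partition, so they are equivalent — no string distinguishes them.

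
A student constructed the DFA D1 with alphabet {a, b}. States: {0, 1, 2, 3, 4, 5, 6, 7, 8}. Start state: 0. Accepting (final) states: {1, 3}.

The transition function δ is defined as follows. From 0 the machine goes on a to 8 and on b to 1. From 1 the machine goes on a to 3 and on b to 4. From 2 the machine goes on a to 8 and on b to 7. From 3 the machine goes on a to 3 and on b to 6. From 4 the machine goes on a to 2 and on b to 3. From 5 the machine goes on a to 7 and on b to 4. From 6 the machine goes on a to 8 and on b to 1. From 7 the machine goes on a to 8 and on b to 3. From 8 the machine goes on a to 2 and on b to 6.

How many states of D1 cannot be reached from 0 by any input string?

1

BFS from 0 reaches {0, 1, 2, 3, 4, 6, 7, 8}; the 1 state(s) 5 are never visited.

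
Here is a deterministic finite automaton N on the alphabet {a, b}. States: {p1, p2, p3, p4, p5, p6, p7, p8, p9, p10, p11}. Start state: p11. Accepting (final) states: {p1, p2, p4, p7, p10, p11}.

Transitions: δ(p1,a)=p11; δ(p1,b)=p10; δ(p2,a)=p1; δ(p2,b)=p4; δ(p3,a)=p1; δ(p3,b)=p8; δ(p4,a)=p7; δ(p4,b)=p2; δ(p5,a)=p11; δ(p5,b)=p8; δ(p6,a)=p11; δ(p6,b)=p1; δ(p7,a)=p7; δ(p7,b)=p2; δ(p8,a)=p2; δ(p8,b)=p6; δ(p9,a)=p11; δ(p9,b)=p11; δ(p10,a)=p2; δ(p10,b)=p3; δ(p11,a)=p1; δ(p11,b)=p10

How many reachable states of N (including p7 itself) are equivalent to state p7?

2

First remove the unreachable states {p5,p9}; 9 states remain.
Initial partition by acceptance: {p1,p2,p4,p7,p10,p11} | {p3,p6,p8}.
Refine {p1,p2,p4,p7,p10,p11} on symbol b: members go to different blocks, giving {p1,p2,p4,p7,p11} and {p10}.
Refine {p1,p2,p4,p7,p11} on symbol b: members go to different blocks, giving {p2,p4,p7} and {p1,p11}.
On input a, block {p2,p4,p7} splits into {p4,p7} and {p2}.
On input a, block {p3,p6,p8} splits into {p3,p6} and {p8}.
Split {p3,p6} by δ(·,b) → {p3} and {p6}.
Stable partition: {p4,p7} | {p3} | {p10} | {p1,p11} | {p2} | {p8} | {p6} — 7 equivalence classes.
The equivalence class containing p7 is {p4,p7}, of size 2.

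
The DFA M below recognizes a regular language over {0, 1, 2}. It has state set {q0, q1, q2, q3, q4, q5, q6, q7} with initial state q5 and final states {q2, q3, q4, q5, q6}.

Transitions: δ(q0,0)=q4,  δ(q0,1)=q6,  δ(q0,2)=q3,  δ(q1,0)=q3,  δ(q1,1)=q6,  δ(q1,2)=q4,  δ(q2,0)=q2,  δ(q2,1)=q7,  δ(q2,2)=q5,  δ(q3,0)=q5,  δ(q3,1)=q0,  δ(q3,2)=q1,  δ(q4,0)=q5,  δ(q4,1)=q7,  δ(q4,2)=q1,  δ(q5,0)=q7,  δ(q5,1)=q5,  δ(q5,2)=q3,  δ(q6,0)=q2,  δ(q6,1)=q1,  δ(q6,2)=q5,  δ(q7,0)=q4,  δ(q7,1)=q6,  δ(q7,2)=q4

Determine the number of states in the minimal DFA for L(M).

4

Start with accepting vs non-accepting: {q2,q3,q4,q5,q6} | {q0,q1,q7}.
On input 0, block {q2,q3,q4,q5,q6} splits into {q2,q3,q4,q6} and {q5}.
On input 0, block {q2,q3,q4,q6} splits into {q2,q6} and {q3,q4}.
The partition is now stable with 4 blocks: {q2,q6} | {q0,q1,q7} | {q5} | {q3,q4}.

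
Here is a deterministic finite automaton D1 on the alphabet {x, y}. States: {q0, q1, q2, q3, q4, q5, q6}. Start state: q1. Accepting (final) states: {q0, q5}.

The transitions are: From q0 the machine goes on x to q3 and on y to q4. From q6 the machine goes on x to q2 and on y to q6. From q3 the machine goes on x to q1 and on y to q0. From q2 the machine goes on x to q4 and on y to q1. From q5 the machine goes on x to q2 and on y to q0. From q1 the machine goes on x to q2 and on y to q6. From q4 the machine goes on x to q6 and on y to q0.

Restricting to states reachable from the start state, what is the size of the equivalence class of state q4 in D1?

2

States {q5} cannot be reached from the start state, so discard them.
Initial partition by acceptance: {q0} | {q1,q2,q3,q4,q6}.
Refine {q1,q2,q3,q4,q6} on symbol y: members go to different blocks, giving {q1,q2,q6} and {q3,q4}.
Refine {q1,q2,q6} on symbol x: members go to different blocks, giving {q1,q6} and {q2}.
No further refinement is possible. Final partition (4 blocks): {q0} | {q1,q6} | {q3,q4} | {q2}.
The equivalence class containing q4 is {q3,q4}, of size 2.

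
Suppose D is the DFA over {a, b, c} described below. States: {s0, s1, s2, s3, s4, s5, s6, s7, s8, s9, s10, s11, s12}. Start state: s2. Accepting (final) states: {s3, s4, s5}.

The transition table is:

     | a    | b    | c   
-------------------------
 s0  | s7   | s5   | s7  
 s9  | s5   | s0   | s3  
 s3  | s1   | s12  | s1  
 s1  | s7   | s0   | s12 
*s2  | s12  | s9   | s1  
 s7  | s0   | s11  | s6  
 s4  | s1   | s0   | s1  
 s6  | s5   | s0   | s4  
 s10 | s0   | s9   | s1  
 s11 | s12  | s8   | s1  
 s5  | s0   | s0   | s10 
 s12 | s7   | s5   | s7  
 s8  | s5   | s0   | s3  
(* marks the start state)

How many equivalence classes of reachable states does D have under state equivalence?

7

All states are reachable from the start state.
P0 = {s3,s4,s5} | {s0,s1,s2,s6,s7,s8,s9,s10,s11,s12}.
Split {s0,s1,s2,s6,s7,s8,s9,s10,s11,s12} by δ(·,a) → {s0,s1,s2,s7,s10,s11,s12} and {s6,s8,s9}.
Split {s0,s1,s2,s7,s10,s11,s12} by δ(·,b) → {s2,s10,s11} and {s0,s12} and {s1,s7}.
Split {s3,s4,s5} by δ(·,a) → {s3,s4} and {s5}.
On input a, block {s1,s7} splits into {s1} and {s7}.
The partition is now stable with 7 blocks: {s3,s4} | {s2,s10,s11} | {s6,s8,s9} | {s0,s12} | {s1} | {s5} | {s7}.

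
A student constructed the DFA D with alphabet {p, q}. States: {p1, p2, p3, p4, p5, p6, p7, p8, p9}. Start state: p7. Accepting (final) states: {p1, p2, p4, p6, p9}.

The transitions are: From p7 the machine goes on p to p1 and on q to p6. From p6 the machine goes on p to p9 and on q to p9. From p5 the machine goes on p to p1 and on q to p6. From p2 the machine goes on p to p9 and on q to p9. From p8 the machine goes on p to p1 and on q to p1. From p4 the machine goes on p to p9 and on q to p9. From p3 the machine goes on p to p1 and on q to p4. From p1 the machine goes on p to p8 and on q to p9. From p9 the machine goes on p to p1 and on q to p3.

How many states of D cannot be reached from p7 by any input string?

BFS from p7 reaches {p1, p3, p4, p6, p7, p8, p9}; the 2 state(s) p2, p5 are never visited.

2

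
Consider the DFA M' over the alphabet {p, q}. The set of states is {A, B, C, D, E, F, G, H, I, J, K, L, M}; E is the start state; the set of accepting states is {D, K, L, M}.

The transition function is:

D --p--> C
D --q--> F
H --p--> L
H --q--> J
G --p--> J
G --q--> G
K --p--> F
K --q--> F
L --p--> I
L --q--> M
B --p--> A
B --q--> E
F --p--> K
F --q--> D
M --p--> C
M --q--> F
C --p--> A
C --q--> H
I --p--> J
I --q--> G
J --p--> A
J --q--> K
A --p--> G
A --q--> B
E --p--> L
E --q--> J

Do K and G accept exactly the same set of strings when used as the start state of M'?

No

P0 = {D,K,L,M} | {A,B,C,E,F,G,H,I,J}.
Refine {D,K,L,M} on symbol q: members go to different blocks, giving {D,K,M} and {L}.
Split {A,B,C,E,F,G,H,I,J} by δ(·,p) → {A,B,C,G,I,J} and {E,H} and {F}.
Refine {D,K,M} on symbol p: members go to different blocks, giving {D,M} and {K}.
Split {A,B,C,G,I,J} by δ(·,q) → {A,G,I} and {B,C} and {J}.
Refine {A,G,I} on symbol p: members go to different blocks, giving {G,I} and {A}.
Stable partition: {D,M} | {G,I} | {L} | {E,H} | {F} | {K} | {B,C} | {J} | {A} — 9 equivalence classes.
K and G end up in different blocks, so they are distinguishable. For instance, the string 'ε' is accepted from only K.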